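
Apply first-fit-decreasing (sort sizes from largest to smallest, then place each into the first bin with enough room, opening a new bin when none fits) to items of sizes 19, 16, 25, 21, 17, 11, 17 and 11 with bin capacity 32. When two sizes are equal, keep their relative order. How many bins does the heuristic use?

6

Sorted descending: 25, 21, 19, 17, 17, 16, 11, 11.
  25 → bin 1 (new)  [load 25/32]
  21 → bin 2 (new)  [load 21/32]
  19 → bin 3 (new)  [load 19/32]
  17 → bin 4 (new)  [load 17/32]
  17 → bin 5 (new)  [load 17/32]
  16 → bin 6 (new)  [load 16/32]
  11 → bin 2  [load 32/32]
  11 → bin 3  [load 30/32]
6 bins opened.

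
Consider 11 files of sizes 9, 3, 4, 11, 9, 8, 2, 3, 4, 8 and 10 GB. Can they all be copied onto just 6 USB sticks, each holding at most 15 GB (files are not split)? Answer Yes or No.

A valid assignment using 6 USB sticks:
  USB stick 1: 11 + 4 = 15
  USB stick 2: 10 + 4 = 14
  USB stick 3: 9 + 3 + 3 = 15
  USB stick 4: 9 + 2 = 11
  USB stick 5: 8 = 8
  USB stick 6: 8 = 8
Every load is within 15 GB, so 6 USB sticks suffice.

Yes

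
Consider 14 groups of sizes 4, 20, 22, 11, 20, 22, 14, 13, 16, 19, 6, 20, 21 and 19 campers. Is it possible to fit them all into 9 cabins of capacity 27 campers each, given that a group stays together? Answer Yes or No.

Total = 227 campers; ⌈227/27⌉ = 9.
10 groups each exceed half the capacity and cannot share a cabin, forcing at least 10 cabins.
At least 10 cabins are required, but only 9 are allowed.

No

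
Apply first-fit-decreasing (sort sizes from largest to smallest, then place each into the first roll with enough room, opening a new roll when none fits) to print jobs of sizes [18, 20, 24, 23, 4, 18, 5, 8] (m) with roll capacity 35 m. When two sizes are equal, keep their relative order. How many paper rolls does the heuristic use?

Sorted descending: 24, 23, 20, 18, 18, 8, 5, 4.
  24 → roll 1 (new)  [load 24/35]
  23 → roll 2 (new)  [load 23/35]
  20 → roll 3 (new)  [load 20/35]
  18 → roll 4 (new)  [load 18/35]
  18 → roll 5 (new)  [load 18/35]
  8 → roll 1  [load 32/35]
  5 → roll 2  [load 28/35]
  4 → roll 2  [load 32/35]
5 paper rolls opened.

5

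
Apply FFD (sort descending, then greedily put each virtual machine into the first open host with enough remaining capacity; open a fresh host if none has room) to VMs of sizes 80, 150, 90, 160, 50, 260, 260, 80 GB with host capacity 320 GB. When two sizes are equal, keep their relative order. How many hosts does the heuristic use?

Sorted descending: 260, 260, 160, 150, 90, 80, 80, 50.
  260 → host 1 (new)  [load 260/320]
  260 → host 2 (new)  [load 260/320]
  160 → host 3 (new)  [load 160/320]
  150 → host 3  [load 310/320]
  90 → host 4 (new)  [load 90/320]
  80 → host 4  [load 170/320]
  80 → host 4  [load 250/320]
  50 → host 1  [load 310/320]
4 hosts opened.

4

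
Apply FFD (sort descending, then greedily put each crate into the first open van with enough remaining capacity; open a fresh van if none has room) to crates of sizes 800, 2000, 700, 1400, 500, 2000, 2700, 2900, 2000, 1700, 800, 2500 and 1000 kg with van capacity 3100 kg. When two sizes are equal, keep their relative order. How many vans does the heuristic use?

8

Sorted descending: 2900, 2700, 2500, 2000, 2000, 2000, 1700, 1400, 1000, 800, 800, 700, 500.
  2900 → van 1 (new)  [load 2900/3100]
  2700 → van 2 (new)  [load 2700/3100]
  2500 → van 3 (new)  [load 2500/3100]
  2000 → van 4 (new)  [load 2000/3100]
  2000 → van 5 (new)  [load 2000/3100]
  2000 → van 6 (new)  [load 2000/3100]
  1700 → van 7 (new)  [load 1700/3100]
  1400 → van 7  [load 3100/3100]
  1000 → van 4  [load 3000/3100]
  800 → van 5  [load 2800/3100]
  800 → van 6  [load 2800/3100]
  700 → van 8 (new)  [load 700/3100]
  500 → van 3  [load 3000/3100]
8 vans opened.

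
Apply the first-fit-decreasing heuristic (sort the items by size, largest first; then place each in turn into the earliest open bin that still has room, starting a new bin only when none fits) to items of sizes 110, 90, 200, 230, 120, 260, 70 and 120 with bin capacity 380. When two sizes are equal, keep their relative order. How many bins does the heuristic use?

4

Sorted descending: 260, 230, 200, 120, 120, 110, 90, 70.
  260 → bin 1 (new)  [load 260/380]
  230 → bin 2 (new)  [load 230/380]
  200 → bin 3 (new)  [load 200/380]
  120 → bin 1  [load 380/380]
  120 → bin 2  [load 350/380]
  110 → bin 3  [load 310/380]
  90 → bin 4 (new)  [load 90/380]
  70 → bin 3  [load 380/380]
4 bins opened.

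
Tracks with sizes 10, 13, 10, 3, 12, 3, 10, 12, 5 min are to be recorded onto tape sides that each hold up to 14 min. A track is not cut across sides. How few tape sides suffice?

7

Total = 13 + 12 + 12 + 10 + 10 + 10 + 5 + 3 + 3 = 78 min.
Lower bound: ⌈78/14⌉ = 6 tape sides.
A packing using 7 tape sides:
  side 1: 13 = 13
  side 2: 12 = 12
  side 3: 12 = 12
  side 4: 10 + 3 = 13
  side 5: 10 + 3 = 13
  side 6: 10 = 10
  side 7: 5 = 5
No arrangement into 6 tape sides stays within capacity, so 7 is optimal.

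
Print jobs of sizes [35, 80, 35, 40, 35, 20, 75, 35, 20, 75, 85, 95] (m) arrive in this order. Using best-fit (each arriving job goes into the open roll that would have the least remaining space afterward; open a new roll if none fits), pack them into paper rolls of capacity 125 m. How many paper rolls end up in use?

  35 → roll 1 (new)  [load 35/125]
  80 → roll 1  [load 115/125]
  35 → roll 2 (new)  [load 35/125]
  40 → roll 2  [load 75/125]
  35 → roll 2  [load 110/125]
  20 → roll 3 (new)  [load 20/125]
  75 → roll 3  [load 95/125]
  35 → roll 4 (new)  [load 35/125]
  20 → roll 3  [load 115/125]
  75 → roll 4  [load 110/125]
  85 → roll 5 (new)  [load 85/125]
  95 → roll 6 (new)  [load 95/125]
6 paper rolls opened.

6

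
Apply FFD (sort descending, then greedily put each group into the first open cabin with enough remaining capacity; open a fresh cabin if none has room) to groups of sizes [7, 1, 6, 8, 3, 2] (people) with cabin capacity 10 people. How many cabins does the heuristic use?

Sorted descending: 8, 7, 6, 3, 2, 1.
  8 → cabin 1 (new)  [load 8/10]
  7 → cabin 2 (new)  [load 7/10]
  6 → cabin 3 (new)  [load 6/10]
  3 → cabin 2  [load 10/10]
  2 → cabin 1  [load 10/10]
  1 → cabin 3  [load 7/10]
3 cabins opened.

3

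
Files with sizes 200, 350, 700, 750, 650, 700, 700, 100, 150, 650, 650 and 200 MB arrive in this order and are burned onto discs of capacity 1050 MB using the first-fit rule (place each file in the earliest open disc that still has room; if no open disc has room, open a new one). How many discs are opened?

  200 → disc 1 (new)  [load 200/1050]
  350 → disc 1  [load 550/1050]
  700 → disc 2 (new)  [load 700/1050]
  750 → disc 3 (new)  [load 750/1050]
  650 → disc 4 (new)  [load 650/1050]
  700 → disc 5 (new)  [load 700/1050]
  700 → disc 6 (new)  [load 700/1050]
  100 → disc 1  [load 650/1050]
  150 → disc 1  [load 800/1050]
  650 → disc 7 (new)  [load 650/1050]
  650 → disc 8 (new)  [load 650/1050]
  200 → disc 1  [load 1000/1050]
8 discs opened.

8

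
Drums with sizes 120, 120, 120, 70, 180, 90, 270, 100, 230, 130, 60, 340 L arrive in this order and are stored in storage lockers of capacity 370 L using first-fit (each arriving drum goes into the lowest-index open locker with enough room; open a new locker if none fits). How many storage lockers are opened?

6

  120 → locker 1 (new)  [load 120/370]
  120 → locker 1  [load 240/370]
  120 → locker 1  [load 360/370]
  70 → locker 2 (new)  [load 70/370]
  180 → locker 2  [load 250/370]
  90 → locker 2  [load 340/370]
  270 → locker 3 (new)  [load 270/370]
  100 → locker 3  [load 370/370]
  230 → locker 4 (new)  [load 230/370]
  130 → locker 4  [load 360/370]
  60 → locker 5 (new)  [load 60/370]
  340 → locker 6 (new)  [load 340/370]
6 storage lockers opened.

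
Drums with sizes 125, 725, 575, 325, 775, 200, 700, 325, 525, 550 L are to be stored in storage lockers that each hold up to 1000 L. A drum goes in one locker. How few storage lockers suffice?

6

Total = 775 + 725 + 700 + 575 + 550 + 525 + 325 + 325 + 200 + 125 = 4825 L.
Lower bound: ⌈4825/1000⌉ = 5 storage lockers.
Also, 6 drums each exceed 500 L, and no two of those can share a locker, so at least 6 storage lockers are needed.
A packing using 6 storage lockers:
  locker 1: 775 + 200 = 975
  locker 2: 725 + 125 = 850
  locker 3: 700 = 700
  locker 4: 575 + 325 = 900
  locker 5: 550 + 325 = 875
  locker 6: 525 = 525
This matches the lower bound, so 6 is optimal.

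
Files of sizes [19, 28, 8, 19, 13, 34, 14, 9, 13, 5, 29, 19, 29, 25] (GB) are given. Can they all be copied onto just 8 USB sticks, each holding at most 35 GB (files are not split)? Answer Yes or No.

No

Total = 264 GB; ⌈264/35⌉ = 8.
The bound of 8 does not rule out 8, but exhaustive search shows no assignment into 8 USB sticks of capacity 35 GB exists — the minimum is 9.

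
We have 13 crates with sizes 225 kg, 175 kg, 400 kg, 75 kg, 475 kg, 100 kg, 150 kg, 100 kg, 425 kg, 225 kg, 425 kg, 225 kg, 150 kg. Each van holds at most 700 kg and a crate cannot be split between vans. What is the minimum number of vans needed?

Total = 475 + 425 + 425 + 400 + 225 + 225 + 225 + 175 + 150 + 150 + 100 + 100 + 75 = 3150 kg.
Lower bound: ⌈3150/700⌉ = 5 vans.
A packing using 5 vans:
  van 1: 475 + 225 = 700
  van 2: 425 + 225 = 650
  van 3: 425 + 225 = 650
  van 4: 400 + 175 + 100 = 675
  van 5: 150 + 150 + 100 + 75 = 475
This matches the lower bound, so 5 is optimal.

5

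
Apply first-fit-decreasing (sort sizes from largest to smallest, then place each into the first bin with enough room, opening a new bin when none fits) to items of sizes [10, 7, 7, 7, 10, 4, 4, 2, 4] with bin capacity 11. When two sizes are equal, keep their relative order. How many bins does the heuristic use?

6

Sorted descending: 10, 10, 7, 7, 7, 4, 4, 4, 2.
  10 → bin 1 (new)  [load 10/11]
  10 → bin 2 (new)  [load 10/11]
  7 → bin 3 (new)  [load 7/11]
  7 → bin 4 (new)  [load 7/11]
  7 → bin 5 (new)  [load 7/11]
  4 → bin 3  [load 11/11]
  4 → bin 4  [load 11/11]
  4 → bin 5  [load 11/11]
  2 → bin 6 (new)  [load 2/11]
6 bins opened.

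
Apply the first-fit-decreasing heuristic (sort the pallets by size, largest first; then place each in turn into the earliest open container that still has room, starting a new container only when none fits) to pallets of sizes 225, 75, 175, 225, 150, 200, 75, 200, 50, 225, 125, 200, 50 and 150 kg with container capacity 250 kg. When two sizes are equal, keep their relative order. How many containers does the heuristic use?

10

Sorted descending: 225, 225, 225, 200, 200, 200, 175, 150, 150, 125, 75, 75, 50, 50.
  225 → container 1 (new)  [load 225/250]
  225 → container 2 (new)  [load 225/250]
  225 → container 3 (new)  [load 225/250]
  200 → container 4 (new)  [load 200/250]
  200 → container 5 (new)  [load 200/250]
  200 → container 6 (new)  [load 200/250]
  175 → container 7 (new)  [load 175/250]
  150 → container 8 (new)  [load 150/250]
  150 → container 9 (new)  [load 150/250]
  125 → container 10 (new)  [load 125/250]
  75 → container 7  [load 250/250]
  75 → container 8  [load 225/250]
  50 → container 4  [load 250/250]
  50 → container 5  [load 250/250]
10 containers opened.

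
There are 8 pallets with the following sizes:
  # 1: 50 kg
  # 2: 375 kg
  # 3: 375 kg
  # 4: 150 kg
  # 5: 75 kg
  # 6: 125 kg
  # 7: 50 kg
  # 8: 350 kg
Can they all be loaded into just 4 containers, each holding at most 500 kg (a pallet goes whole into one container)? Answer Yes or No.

Yes

A valid assignment using 4 containers:
  container 1: 375 + 125 = 500
  container 2: 375 + 75 + 50 = 500
  container 3: 350 + 150 = 500
  container 4: 50 = 50
Every load is within 500 kg, so 4 containers suffice.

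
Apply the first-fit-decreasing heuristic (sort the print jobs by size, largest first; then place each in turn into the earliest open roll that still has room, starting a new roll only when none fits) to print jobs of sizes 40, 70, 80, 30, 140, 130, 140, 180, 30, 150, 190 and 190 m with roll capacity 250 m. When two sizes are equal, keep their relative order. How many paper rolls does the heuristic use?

Sorted descending: 190, 190, 180, 150, 140, 140, 130, 80, 70, 40, 30, 30.
  190 → roll 1 (new)  [load 190/250]
  190 → roll 2 (new)  [load 190/250]
  180 → roll 3 (new)  [load 180/250]
  150 → roll 4 (new)  [load 150/250]
  140 → roll 5 (new)  [load 140/250]
  140 → roll 6 (new)  [load 140/250]
  130 → roll 7 (new)  [load 130/250]
  80 → roll 4  [load 230/250]
  70 → roll 3  [load 250/250]
  40 → roll 1  [load 230/250]
  30 → roll 2  [load 220/250]
  30 → roll 2  [load 250/250]
7 paper rolls opened.

7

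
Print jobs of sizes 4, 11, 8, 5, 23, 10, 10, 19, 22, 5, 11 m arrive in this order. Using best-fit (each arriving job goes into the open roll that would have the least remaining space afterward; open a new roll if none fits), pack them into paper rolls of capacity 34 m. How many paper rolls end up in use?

4

  4 → roll 1 (new)  [load 4/34]
  11 → roll 1  [load 15/34]
  8 → roll 1  [load 23/34]
  5 → roll 1  [load 28/34]
  23 → roll 2 (new)  [load 23/34]
  10 → roll 2  [load 33/34]
  10 → roll 3 (new)  [load 10/34]
  19 → roll 3  [load 29/34]
  22 → roll 4 (new)  [load 22/34]
  5 → roll 3  [load 34/34]
  11 → roll 4  [load 33/34]
4 paper rolls opened.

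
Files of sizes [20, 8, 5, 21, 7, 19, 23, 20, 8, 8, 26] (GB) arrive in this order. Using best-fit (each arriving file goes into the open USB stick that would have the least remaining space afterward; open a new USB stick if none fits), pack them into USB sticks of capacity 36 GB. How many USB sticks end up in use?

6

  20 → USB stick 1 (new)  [load 20/36]
  8 → USB stick 1  [load 28/36]
  5 → USB stick 1  [load 33/36]
  21 → USB stick 2 (new)  [load 21/36]
  7 → USB stick 2  [load 28/36]
  19 → USB stick 3 (new)  [load 19/36]
  23 → USB stick 4 (new)  [load 23/36]
  20 → USB stick 5 (new)  [load 20/36]
  8 → USB stick 2  [load 36/36]
  8 → USB stick 4  [load 31/36]
  26 → USB stick 6 (new)  [load 26/36]
6 USB sticks opened.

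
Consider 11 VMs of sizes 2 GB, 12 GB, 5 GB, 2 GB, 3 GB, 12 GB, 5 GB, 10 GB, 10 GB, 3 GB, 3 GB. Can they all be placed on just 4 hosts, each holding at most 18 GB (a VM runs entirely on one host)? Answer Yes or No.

Yes

A valid assignment using 4 hosts:
  host 1: 12 + 5 = 17
  host 2: 12 + 5 = 17
  host 3: 10 + 3 + 3 + 2 = 18
  host 4: 10 + 3 + 2 = 15
Every load is within 18 GB, so 4 hosts suffice.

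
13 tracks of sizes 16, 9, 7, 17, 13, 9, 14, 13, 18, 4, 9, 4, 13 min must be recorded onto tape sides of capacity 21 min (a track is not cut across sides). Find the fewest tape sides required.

Total = 18 + 17 + 16 + 14 + 13 + 13 + 13 + 9 + 9 + 9 + 7 + 4 + 4 = 146 min.
Lower bound: ⌈146/21⌉ = 7 tape sides.
A packing using 9 tape sides:
  side 1: 18 = 18
  side 2: 17 + 4 = 21
  side 3: 16 + 4 = 20
  side 4: 14 + 7 = 21
  side 5: 13 = 13
  side 6: 13 = 13
  side 7: 13 = 13
  side 8: 9 + 9 = 18
  side 9: 9 = 9
No arrangement into 8 tape sides stays within capacity, so 9 is optimal.

9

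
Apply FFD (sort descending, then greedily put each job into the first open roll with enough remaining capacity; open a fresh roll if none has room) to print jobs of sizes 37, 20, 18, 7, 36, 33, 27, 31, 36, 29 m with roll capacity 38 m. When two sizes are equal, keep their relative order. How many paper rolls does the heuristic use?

8

Sorted descending: 37, 36, 36, 33, 31, 29, 27, 20, 18, 7.
  37 → roll 1 (new)  [load 37/38]
  36 → roll 2 (new)  [load 36/38]
  36 → roll 3 (new)  [load 36/38]
  33 → roll 4 (new)  [load 33/38]
  31 → roll 5 (new)  [load 31/38]
  29 → roll 6 (new)  [load 29/38]
  27 → roll 7 (new)  [load 27/38]
  20 → roll 8 (new)  [load 20/38]
  18 → roll 8  [load 38/38]
  7 → roll 5  [load 38/38]
8 paper rolls opened.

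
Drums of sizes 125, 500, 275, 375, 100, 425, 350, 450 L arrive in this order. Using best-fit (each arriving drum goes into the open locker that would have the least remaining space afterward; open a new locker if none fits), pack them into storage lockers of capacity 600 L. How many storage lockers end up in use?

6

  125 → locker 1 (new)  [load 125/600]
  500 → locker 2 (new)  [load 500/600]
  275 → locker 1  [load 400/600]
  375 → locker 3 (new)  [load 375/600]
  100 → locker 2  [load 600/600]
  425 → locker 4 (new)  [load 425/600]
  350 → locker 5 (new)  [load 350/600]
  450 → locker 6 (new)  [load 450/600]
6 storage lockers opened.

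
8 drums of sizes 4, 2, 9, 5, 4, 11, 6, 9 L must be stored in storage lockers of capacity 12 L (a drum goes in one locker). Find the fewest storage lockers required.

5

Total = 11 + 9 + 9 + 6 + 5 + 4 + 4 + 2 = 50 L.
Lower bound: ⌈50/12⌉ = 5 storage lockers.
A packing using 5 storage lockers:
  locker 1: 11 = 11
  locker 2: 9 + 2 = 11
  locker 3: 9 = 9
  locker 4: 6 + 5 = 11
  locker 5: 4 + 4 = 8
This matches the lower bound, so 5 is optimal.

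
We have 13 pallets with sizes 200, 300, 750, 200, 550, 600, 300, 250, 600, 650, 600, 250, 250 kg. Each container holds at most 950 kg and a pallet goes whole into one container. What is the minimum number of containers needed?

Total = 750 + 650 + 600 + 600 + 600 + 550 + 300 + 300 + 250 + 250 + 250 + 200 + 200 = 5500 kg.
Lower bound: ⌈5500/950⌉ = 6 containers.
A packing using 7 containers:
  container 1: 750 + 200 = 950
  container 2: 650 + 300 = 950
  container 3: 600 + 300 = 900
  container 4: 600 + 250 = 850
  container 5: 600 + 250 = 850
  container 6: 550 + 250 = 800
  container 7: 200 = 200
No arrangement into 6 containers stays within capacity, so 7 is optimal.

7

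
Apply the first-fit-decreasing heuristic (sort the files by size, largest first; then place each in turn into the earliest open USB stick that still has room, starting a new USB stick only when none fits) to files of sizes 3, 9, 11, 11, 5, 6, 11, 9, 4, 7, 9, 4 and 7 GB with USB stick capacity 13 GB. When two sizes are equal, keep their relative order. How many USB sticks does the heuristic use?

Sorted descending: 11, 11, 11, 9, 9, 9, 7, 7, 6, 5, 4, 4, 3.
  11 → USB stick 1 (new)  [load 11/13]
  11 → USB stick 2 (new)  [load 11/13]
  11 → USB stick 3 (new)  [load 11/13]
  9 → USB stick 4 (new)  [load 9/13]
  9 → USB stick 5 (new)  [load 9/13]
  9 → USB stick 6 (new)  [load 9/13]
  7 → USB stick 7 (new)  [load 7/13]
  7 → USB stick 8 (new)  [load 7/13]
  6 → USB stick 7  [load 13/13]
  5 → USB stick 8  [load 12/13]
  4 → USB stick 4  [load 13/13]
  4 → USB stick 5  [load 13/13]
  3 → USB stick 6  [load 12/13]
8 USB sticks opened.

8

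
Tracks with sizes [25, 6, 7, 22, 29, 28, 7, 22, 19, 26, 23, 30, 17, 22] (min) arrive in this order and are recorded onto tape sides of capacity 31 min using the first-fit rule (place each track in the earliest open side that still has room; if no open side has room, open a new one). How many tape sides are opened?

11

  25 → side 1 (new)  [load 25/31]
  6 → side 1  [load 31/31]
  7 → side 2 (new)  [load 7/31]
  22 → side 2  [load 29/31]
  29 → side 3 (new)  [load 29/31]
  28 → side 4 (new)  [load 28/31]
  7 → side 5 (new)  [load 7/31]
  22 → side 5  [load 29/31]
  19 → side 6 (new)  [load 19/31]
  26 → side 7 (new)  [load 26/31]
  23 → side 8 (new)  [load 23/31]
  30 → side 9 (new)  [load 30/31]
  17 → side 10 (new)  [load 17/31]
  22 → side 11 (new)  [load 22/31]
11 tape sides opened.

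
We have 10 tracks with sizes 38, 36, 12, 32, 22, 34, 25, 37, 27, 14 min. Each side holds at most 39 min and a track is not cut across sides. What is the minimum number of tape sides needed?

Total = 38 + 37 + 36 + 34 + 32 + 27 + 25 + 22 + 14 + 12 = 277 min.
Lower bound: ⌈277/39⌉ = 8 tape sides.
A packing using 8 tape sides:
  side 1: 38 = 38
  side 2: 37 = 37
  side 3: 36 = 36
  side 4: 34 = 34
  side 5: 32 = 32
  side 6: 27 + 12 = 39
  side 7: 25 + 14 = 39
  side 8: 22 = 22
This matches the lower bound, so 8 is optimal.

8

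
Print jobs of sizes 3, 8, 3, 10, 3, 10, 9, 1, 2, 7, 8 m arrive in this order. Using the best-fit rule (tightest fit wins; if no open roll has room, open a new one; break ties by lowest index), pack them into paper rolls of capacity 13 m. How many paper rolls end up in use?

  3 → roll 1 (new)  [load 3/13]
  8 → roll 1  [load 11/13]
  3 → roll 2 (new)  [load 3/13]
  10 → roll 2  [load 13/13]
  3 → roll 3 (new)  [load 3/13]
  10 → roll 3  [load 13/13]
  9 → roll 4 (new)  [load 9/13]
  1 → roll 1  [load 12/13]
  2 → roll 4  [load 11/13]
  7 → roll 5 (new)  [load 7/13]
  8 → roll 6 (new)  [load 8/13]
6 paper rolls opened.

6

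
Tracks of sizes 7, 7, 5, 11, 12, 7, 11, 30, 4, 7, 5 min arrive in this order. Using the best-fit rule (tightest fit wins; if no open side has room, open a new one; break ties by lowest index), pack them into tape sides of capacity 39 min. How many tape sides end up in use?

3

  7 → side 1 (new)  [load 7/39]
  7 → side 1  [load 14/39]
  5 → side 1  [load 19/39]
  11 → side 1  [load 30/39]
  12 → side 2 (new)  [load 12/39]
  7 → side 1  [load 37/39]
  11 → side 2  [load 23/39]
  30 → side 3 (new)  [load 30/39]
  4 → side 3  [load 34/39]
  7 → side 2  [load 30/39]
  5 → side 3  [load 39/39]
3 tape sides opened.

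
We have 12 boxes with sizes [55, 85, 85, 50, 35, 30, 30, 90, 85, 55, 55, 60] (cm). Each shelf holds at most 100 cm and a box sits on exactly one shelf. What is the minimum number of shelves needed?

9

Total = 90 + 85 + 85 + 85 + 60 + 55 + 55 + 55 + 50 + 35 + 30 + 30 = 715 cm.
Lower bound: ⌈715/100⌉ = 8 shelves.
A packing using 9 shelves:
  shelf 1: 90 = 90
  shelf 2: 85 = 85
  shelf 3: 85 = 85
  shelf 4: 85 = 85
  shelf 5: 60 + 35 = 95
  shelf 6: 55 + 30 = 85
  shelf 7: 55 + 30 = 85
  shelf 8: 55 = 55
  shelf 9: 50 = 50
No arrangement into 8 shelves stays within capacity, so 9 is optimal.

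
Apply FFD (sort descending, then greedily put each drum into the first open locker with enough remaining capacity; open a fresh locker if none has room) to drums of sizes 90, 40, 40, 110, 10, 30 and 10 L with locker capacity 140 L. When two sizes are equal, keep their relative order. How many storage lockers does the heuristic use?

3

Sorted descending: 110, 90, 40, 40, 30, 10, 10.
  110 → locker 1 (new)  [load 110/140]
  90 → locker 2 (new)  [load 90/140]
  40 → locker 2  [load 130/140]
  40 → locker 3 (new)  [load 40/140]
  30 → locker 1  [load 140/140]
  10 → locker 2  [load 140/140]
  10 → locker 3  [load 50/140]
3 storage lockers opened.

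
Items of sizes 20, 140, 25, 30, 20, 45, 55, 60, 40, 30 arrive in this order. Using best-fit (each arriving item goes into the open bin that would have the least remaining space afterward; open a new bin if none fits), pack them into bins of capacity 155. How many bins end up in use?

4

  20 → bin 1 (new)  [load 20/155]
  140 → bin 2 (new)  [load 140/155]
  25 → bin 1  [load 45/155]
  30 → bin 1  [load 75/155]
  20 → bin 1  [load 95/155]
  45 → bin 1  [load 140/155]
  55 → bin 3 (new)  [load 55/155]
  60 → bin 3  [load 115/155]
  40 → bin 3  [load 155/155]
  30 → bin 4 (new)  [load 30/155]
4 bins opened.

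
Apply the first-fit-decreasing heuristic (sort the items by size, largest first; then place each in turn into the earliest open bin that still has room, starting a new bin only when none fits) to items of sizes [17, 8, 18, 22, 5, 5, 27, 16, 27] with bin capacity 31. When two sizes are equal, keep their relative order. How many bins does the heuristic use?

Sorted descending: 27, 27, 22, 18, 17, 16, 8, 5, 5.
  27 → bin 1 (new)  [load 27/31]
  27 → bin 2 (new)  [load 27/31]
  22 → bin 3 (new)  [load 22/31]
  18 → bin 4 (new)  [load 18/31]
  17 → bin 5 (new)  [load 17/31]
  16 → bin 6 (new)  [load 16/31]
  8 → bin 3  [load 30/31]
  5 → bin 4  [load 23/31]
  5 → bin 4  [load 28/31]
6 bins opened.

6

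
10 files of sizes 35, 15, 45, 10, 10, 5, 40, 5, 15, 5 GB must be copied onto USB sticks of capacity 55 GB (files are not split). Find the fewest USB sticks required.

Total = 45 + 40 + 35 + 15 + 15 + 10 + 10 + 5 + 5 + 5 = 185 GB.
Lower bound: ⌈185/55⌉ = 4 USB sticks.
A packing using 4 USB sticks:
  USB stick 1: 45 + 10 = 55
  USB stick 2: 40 + 15 = 55
  USB stick 3: 35 + 15 + 5 = 55
  USB stick 4: 10 + 5 + 5 = 20
This matches the lower bound, so 4 is optimal.

4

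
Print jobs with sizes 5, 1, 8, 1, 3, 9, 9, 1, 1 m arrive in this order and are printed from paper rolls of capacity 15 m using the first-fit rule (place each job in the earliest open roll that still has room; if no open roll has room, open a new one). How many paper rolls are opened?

3

  5 → roll 1 (new)  [load 5/15]
  1 → roll 1  [load 6/15]
  8 → roll 1  [load 14/15]
  1 → roll 1  [load 15/15]
  3 → roll 2 (new)  [load 3/15]
  9 → roll 2  [load 12/15]
  9 → roll 3 (new)  [load 9/15]
  1 → roll 2  [load 13/15]
  1 → roll 2  [load 14/15]
3 paper rolls opened.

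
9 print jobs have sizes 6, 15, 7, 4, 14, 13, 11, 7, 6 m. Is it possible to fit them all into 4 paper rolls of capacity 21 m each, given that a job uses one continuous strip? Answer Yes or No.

A valid assignment using 4 paper rolls:
  roll 1: 15 + 6 = 21
  roll 2: 14 + 7 = 21
  roll 3: 13 + 7 = 20
  roll 4: 11 + 6 + 4 = 21
Every load is within 21 m, so 4 paper rolls suffice.

Yes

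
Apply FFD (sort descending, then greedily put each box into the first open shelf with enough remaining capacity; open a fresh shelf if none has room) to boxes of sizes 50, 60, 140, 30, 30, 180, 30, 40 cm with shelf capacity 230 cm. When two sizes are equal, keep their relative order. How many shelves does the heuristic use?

3

Sorted descending: 180, 140, 60, 50, 40, 30, 30, 30.
  180 → shelf 1 (new)  [load 180/230]
  140 → shelf 2 (new)  [load 140/230]
  60 → shelf 2  [load 200/230]
  50 → shelf 1  [load 230/230]
  40 → shelf 3 (new)  [load 40/230]
  30 → shelf 2  [load 230/230]
  30 → shelf 3  [load 70/230]
  30 → shelf 3  [load 100/230]
3 shelves opened.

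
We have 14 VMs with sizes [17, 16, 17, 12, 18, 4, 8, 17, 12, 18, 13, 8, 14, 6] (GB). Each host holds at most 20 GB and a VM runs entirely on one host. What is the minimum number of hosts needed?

10

Total = 18 + 18 + 17 + 17 + 17 + 16 + 14 + 13 + 12 + 12 + 8 + 8 + 6 + 4 = 180 GB.
Lower bound: ⌈180/20⌉ = 9 hosts.
Also, 10 VMs each exceed 10 GB, and no two of those can share a host, so at least 10 hosts are needed.
A packing using 10 hosts:
  host 1: 18 = 18
  host 2: 18 = 18
  host 3: 17 = 17
  host 4: 17 = 17
  host 5: 17 = 17
  host 6: 16 + 4 = 20
  host 7: 14 + 6 = 20
  host 8: 13 = 13
  host 9: 12 + 8 = 20
  host 10: 12 + 8 = 20
This matches the lower bound, so 10 is optimal.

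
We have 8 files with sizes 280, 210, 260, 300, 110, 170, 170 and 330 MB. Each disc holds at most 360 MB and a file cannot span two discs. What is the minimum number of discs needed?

Total = 330 + 300 + 280 + 260 + 210 + 170 + 170 + 110 = 1830 MB.
Lower bound: ⌈1830/360⌉ = 6 discs.
A packing using 6 discs:
  disc 1: 330 = 330
  disc 2: 300 = 300
  disc 3: 280 = 280
  disc 4: 260 = 260
  disc 5: 210 + 110 = 320
  disc 6: 170 + 170 = 340
This matches the lower bound, so 6 is optimal.

6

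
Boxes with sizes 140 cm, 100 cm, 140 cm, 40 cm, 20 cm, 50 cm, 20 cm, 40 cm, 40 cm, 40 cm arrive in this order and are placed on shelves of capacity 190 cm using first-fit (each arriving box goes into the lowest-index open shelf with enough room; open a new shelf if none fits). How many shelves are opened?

  140 → shelf 1 (new)  [load 140/190]
  100 → shelf 2 (new)  [load 100/190]
  140 → shelf 3 (new)  [load 140/190]
  40 → shelf 1  [load 180/190]
  20 → shelf 2  [load 120/190]
  50 → shelf 2  [load 170/190]
  20 → shelf 2  [load 190/190]
  40 → shelf 3  [load 180/190]
  40 → shelf 4 (new)  [load 40/190]
  40 → shelf 4  [load 80/190]
4 shelves opened.

4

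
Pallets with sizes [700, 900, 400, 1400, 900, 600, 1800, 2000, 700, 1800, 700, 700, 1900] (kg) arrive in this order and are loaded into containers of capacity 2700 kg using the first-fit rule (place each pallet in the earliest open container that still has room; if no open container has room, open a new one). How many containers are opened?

6

  700 → container 1 (new)  [load 700/2700]
  900 → container 1  [load 1600/2700]
  400 → container 1  [load 2000/2700]
  1400 → container 2 (new)  [load 1400/2700]
  900 → container 2  [load 2300/2700]
  600 → container 1  [load 2600/2700]
  1800 → container 3 (new)  [load 1800/2700]
  2000 → container 4 (new)  [load 2000/2700]
  700 → container 3  [load 2500/2700]
  1800 → container 5 (new)  [load 1800/2700]
  700 → container 4  [load 2700/2700]
  700 → container 5  [load 2500/2700]
  1900 → container 6 (new)  [load 1900/2700]
6 containers opened.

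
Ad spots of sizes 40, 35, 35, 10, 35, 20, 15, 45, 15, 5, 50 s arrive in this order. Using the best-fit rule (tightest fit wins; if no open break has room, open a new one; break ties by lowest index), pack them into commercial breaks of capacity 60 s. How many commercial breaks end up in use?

  40 → break 1 (new)  [load 40/60]
  35 → break 2 (new)  [load 35/60]
  35 → break 3 (new)  [load 35/60]
  10 → break 1  [load 50/60]
  35 → break 4 (new)  [load 35/60]
  20 → break 2  [load 55/60]
  15 → break 3  [load 50/60]
  45 → break 5 (new)  [load 45/60]
  15 → break 5  [load 60/60]
  5 → break 2  [load 60/60]
  50 → break 6 (new)  [load 50/60]
6 commercial breaks opened.

6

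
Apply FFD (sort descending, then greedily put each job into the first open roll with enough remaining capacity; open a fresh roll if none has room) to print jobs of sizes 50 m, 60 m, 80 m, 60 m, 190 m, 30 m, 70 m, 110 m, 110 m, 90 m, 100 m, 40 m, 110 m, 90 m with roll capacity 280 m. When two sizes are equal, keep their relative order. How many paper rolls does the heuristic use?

5

Sorted descending: 190, 110, 110, 110, 100, 90, 90, 80, 70, 60, 60, 50, 40, 30.
  190 → roll 1 (new)  [load 190/280]
  110 → roll 2 (new)  [load 110/280]
  110 → roll 2  [load 220/280]
  110 → roll 3 (new)  [load 110/280]
  100 → roll 3  [load 210/280]
  90 → roll 1  [load 280/280]
  90 → roll 4 (new)  [load 90/280]
  80 → roll 4  [load 170/280]
  70 → roll 3  [load 280/280]
  60 → roll 2  [load 280/280]
  60 → roll 4  [load 230/280]
  50 → roll 4  [load 280/280]
  40 → roll 5 (new)  [load 40/280]
  30 → roll 5  [load 70/280]
5 paper rolls opened.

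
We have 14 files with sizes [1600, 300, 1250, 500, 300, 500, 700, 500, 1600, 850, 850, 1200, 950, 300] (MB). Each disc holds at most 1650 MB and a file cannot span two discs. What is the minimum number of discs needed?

Total = 1600 + 1600 + 1250 + 1200 + 950 + 850 + 850 + 700 + 500 + 500 + 500 + 300 + 300 + 300 = 11400 MB.
Lower bound: ⌈11400/1650⌉ = 7 discs.
A packing using 8 discs:
  disc 1: 1600 = 1600
  disc 2: 1600 = 1600
  disc 3: 1250 + 300 = 1550
  disc 4: 1200 + 300 = 1500
  disc 5: 950 + 700 = 1650
  disc 6: 850 + 500 + 300 = 1650
  disc 7: 850 + 500 = 1350
  disc 8: 500 = 500
No arrangement into 7 discs stays within capacity, so 8 is optimal.

8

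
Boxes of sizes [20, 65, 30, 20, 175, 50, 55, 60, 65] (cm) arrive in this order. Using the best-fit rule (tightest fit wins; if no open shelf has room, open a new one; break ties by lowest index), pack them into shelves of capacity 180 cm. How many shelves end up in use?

  20 → shelf 1 (new)  [load 20/180]
  65 → shelf 1  [load 85/180]
  30 → shelf 1  [load 115/180]
  20 → shelf 1  [load 135/180]
  175 → shelf 2 (new)  [load 175/180]
  50 → shelf 3 (new)  [load 50/180]
  55 → shelf 3  [load 105/180]
  60 → shelf 3  [load 165/180]
  65 → shelf 4 (new)  [load 65/180]
4 shelves opened.

4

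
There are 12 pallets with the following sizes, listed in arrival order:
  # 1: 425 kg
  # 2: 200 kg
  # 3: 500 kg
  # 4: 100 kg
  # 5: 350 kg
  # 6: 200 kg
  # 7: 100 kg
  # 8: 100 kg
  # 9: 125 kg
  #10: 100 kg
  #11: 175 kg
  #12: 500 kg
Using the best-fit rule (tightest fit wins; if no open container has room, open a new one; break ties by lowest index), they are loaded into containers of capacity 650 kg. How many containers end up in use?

5

  425 → container 1 (new)  [load 425/650]
  200 → container 1  [load 625/650]
  500 → container 2 (new)  [load 500/650]
  100 → container 2  [load 600/650]
  350 → container 3 (new)  [load 350/650]
  200 → container 3  [load 550/650]
  100 → container 3  [load 650/650]
  100 → container 4 (new)  [load 100/650]
  125 → container 4  [load 225/650]
  100 → container 4  [load 325/650]
  175 → container 4  [load 500/650]
  500 → container 5 (new)  [load 500/650]
5 containers opened.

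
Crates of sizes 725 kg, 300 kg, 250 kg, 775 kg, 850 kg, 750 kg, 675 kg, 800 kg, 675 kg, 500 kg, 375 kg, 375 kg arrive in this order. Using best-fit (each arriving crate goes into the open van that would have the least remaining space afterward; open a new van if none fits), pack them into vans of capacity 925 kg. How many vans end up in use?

  725 → van 1 (new)  [load 725/925]
  300 → van 2 (new)  [load 300/925]
  250 → van 2  [load 550/925]
  775 → van 3 (new)  [load 775/925]
  850 → van 4 (new)  [load 850/925]
  750 → van 5 (new)  [load 750/925]
  675 → van 6 (new)  [load 675/925]
  800 → van 7 (new)  [load 800/925]
  675 → van 8 (new)  [load 675/925]
  500 → van 9 (new)  [load 500/925]
  375 → van 2  [load 925/925]
  375 → van 9  [load 875/925]
9 vans opened.

9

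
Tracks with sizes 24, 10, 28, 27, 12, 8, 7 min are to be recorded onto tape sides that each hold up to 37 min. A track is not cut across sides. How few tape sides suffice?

4

Total = 28 + 27 + 24 + 12 + 10 + 8 + 7 = 116 min.
Lower bound: ⌈116/37⌉ = 4 tape sides.
A packing using 4 tape sides:
  side 1: 28 + 8 = 36
  side 2: 27 + 10 = 37
  side 3: 24 + 12 = 36
  side 4: 7 = 7
This matches the lower bound, so 4 is optimal.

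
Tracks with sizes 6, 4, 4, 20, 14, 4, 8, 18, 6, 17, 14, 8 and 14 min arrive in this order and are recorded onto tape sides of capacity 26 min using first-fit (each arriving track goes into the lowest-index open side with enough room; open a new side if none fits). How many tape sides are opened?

7

  6 → side 1 (new)  [load 6/26]
  4 → side 1  [load 10/26]
  4 → side 1  [load 14/26]
  20 → side 2 (new)  [load 20/26]
  14 → side 3 (new)  [load 14/26]
  4 → side 1  [load 18/26]
  8 → side 1  [load 26/26]
  18 → side 4 (new)  [load 18/26]
  6 → side 2  [load 26/26]
  17 → side 5 (new)  [load 17/26]
  14 → side 6 (new)  [load 14/26]
  8 → side 3  [load 22/26]
  14 → side 7 (new)  [load 14/26]
7 tape sides opened.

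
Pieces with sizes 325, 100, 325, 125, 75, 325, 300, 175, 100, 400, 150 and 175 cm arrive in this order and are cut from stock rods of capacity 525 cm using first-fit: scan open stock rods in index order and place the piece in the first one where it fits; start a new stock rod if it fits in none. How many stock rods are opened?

6

  325 → stock rod 1 (new)  [load 325/525]
  100 → stock rod 1  [load 425/525]
  325 → stock rod 2 (new)  [load 325/525]
  125 → stock rod 2  [load 450/525]
  75 → stock rod 1  [load 500/525]
  325 → stock rod 3 (new)  [load 325/525]
  300 → stock rod 4 (new)  [load 300/525]
  175 → stock rod 3  [load 500/525]
  100 → stock rod 4  [load 400/525]
  400 → stock rod 5 (new)  [load 400/525]
  150 → stock rod 6 (new)  [load 150/525]
  175 → stock rod 6  [load 325/525]
6 stock rods opened.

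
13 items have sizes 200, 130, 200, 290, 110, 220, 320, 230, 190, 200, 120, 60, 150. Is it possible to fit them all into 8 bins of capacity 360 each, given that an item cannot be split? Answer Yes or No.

Yes

A valid assignment using 8 bins:
  bin 1: 320 = 320
  bin 2: 290 + 60 = 350
  bin 3: 230 + 130 = 360
  bin 4: 220 + 120 = 340
  bin 5: 200 + 150 = 350
  bin 6: 200 + 110 = 310
  bin 7: 200 = 200
  bin 8: 190 = 190
Every load is within 360, so 8 bins suffice.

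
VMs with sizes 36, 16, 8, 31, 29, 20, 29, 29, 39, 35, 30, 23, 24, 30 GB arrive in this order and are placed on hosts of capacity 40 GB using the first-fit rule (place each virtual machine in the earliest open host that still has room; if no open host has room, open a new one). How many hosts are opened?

  36 → host 1 (new)  [load 36/40]
  16 → host 2 (new)  [load 16/40]
  8 → host 2  [load 24/40]
  31 → host 3 (new)  [load 31/40]
  29 → host 4 (new)  [load 29/40]
  20 → host 5 (new)  [load 20/40]
  29 → host 6 (new)  [load 29/40]
  29 → host 7 (new)  [load 29/40]
  39 → host 8 (new)  [load 39/40]
  35 → host 9 (new)  [load 35/40]
  30 → host 10 (new)  [load 30/40]
  23 → host 11 (new)  [load 23/40]
  24 → host 12 (new)  [load 24/40]
  30 → host 13 (new)  [load 30/40]
13 hosts opened.

13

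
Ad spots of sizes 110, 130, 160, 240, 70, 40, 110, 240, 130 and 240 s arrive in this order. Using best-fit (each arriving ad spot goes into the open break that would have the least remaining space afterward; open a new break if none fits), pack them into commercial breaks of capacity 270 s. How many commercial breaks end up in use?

  110 → break 1 (new)  [load 110/270]
  130 → break 1  [load 240/270]
  160 → break 2 (new)  [load 160/270]
  240 → break 3 (new)  [load 240/270]
  70 → break 2  [load 230/270]
  40 → break 2  [load 270/270]
  110 → break 4 (new)  [load 110/270]
  240 → break 5 (new)  [load 240/270]
  130 → break 4  [load 240/270]
  240 → break 6 (new)  [load 240/270]
6 commercial breaks opened.

6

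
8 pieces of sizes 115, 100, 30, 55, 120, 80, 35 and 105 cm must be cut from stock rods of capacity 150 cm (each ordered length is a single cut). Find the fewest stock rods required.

5

Total = 120 + 115 + 105 + 100 + 80 + 55 + 35 + 30 = 640 cm.
Lower bound: ⌈640/150⌉ = 5 stock rods.
A packing using 5 stock rods:
  stock rod 1: 120 + 30 = 150
  stock rod 2: 115 + 35 = 150
  stock rod 3: 105 = 105
  stock rod 4: 100 = 100
  stock rod 5: 80 + 55 = 135
This matches the lower bound, so 5 is optimal.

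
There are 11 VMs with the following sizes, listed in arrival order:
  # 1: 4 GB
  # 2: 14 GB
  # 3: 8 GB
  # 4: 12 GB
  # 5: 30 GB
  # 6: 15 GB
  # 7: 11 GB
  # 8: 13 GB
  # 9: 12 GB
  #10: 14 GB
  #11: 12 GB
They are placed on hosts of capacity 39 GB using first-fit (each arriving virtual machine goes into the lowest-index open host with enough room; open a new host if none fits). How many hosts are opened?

4

  4 → host 1 (new)  [load 4/39]
  14 → host 1  [load 18/39]
  8 → host 1  [load 26/39]
  12 → host 1  [load 38/39]
  30 → host 2 (new)  [load 30/39]
  15 → host 3 (new)  [load 15/39]
  11 → host 3  [load 26/39]
  13 → host 3  [load 39/39]
  12 → host 4 (new)  [load 12/39]
  14 → host 4  [load 26/39]
  12 → host 4  [load 38/39]
4 hosts opened.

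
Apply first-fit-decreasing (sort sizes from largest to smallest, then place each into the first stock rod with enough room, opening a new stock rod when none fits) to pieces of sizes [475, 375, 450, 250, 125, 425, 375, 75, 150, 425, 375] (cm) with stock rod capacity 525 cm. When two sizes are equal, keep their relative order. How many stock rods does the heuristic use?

Sorted descending: 475, 450, 425, 425, 375, 375, 375, 250, 150, 125, 75.
  475 → stock rod 1 (new)  [load 475/525]
  450 → stock rod 2 (new)  [load 450/525]
  425 → stock rod 3 (new)  [load 425/525]
  425 → stock rod 4 (new)  [load 425/525]
  375 → stock rod 5 (new)  [load 375/525]
  375 → stock rod 6 (new)  [load 375/525]
  375 → stock rod 7 (new)  [load 375/525]
  250 → stock rod 8 (new)  [load 250/525]
  150 → stock rod 5  [load 525/525]
  125 → stock rod 6  [load 500/525]
  75 → stock rod 2  [load 525/525]
8 stock rods opened.

8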